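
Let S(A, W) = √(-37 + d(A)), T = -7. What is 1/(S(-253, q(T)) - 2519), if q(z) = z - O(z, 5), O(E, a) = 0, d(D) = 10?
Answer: -2519/6345388 - 3*I*√3/6345388 ≈ -0.00039698 - 8.1889e-7*I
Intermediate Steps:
q(z) = z (q(z) = z - 1*0 = z + 0 = z)
S(A, W) = 3*I*√3 (S(A, W) = √(-37 + 10) = √(-27) = 3*I*√3)
1/(S(-253, q(T)) - 2519) = 1/(3*I*√3 - 2519) = 1/(-2519 + 3*I*√3)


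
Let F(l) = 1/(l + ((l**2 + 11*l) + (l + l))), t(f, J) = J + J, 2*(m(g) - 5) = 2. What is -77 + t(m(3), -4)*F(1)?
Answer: -1163/15 ≈ -77.533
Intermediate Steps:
m(g) = 6 (m(g) = 5 + (1/2)*2 = 5 + 1 = 6)
t(f, J) = 2*J
F(l) = 1/(l**2 + 14*l) (F(l) = 1/(l + ((l**2 + 11*l) + 2*l)) = 1/(l + (l**2 + 13*l)) = 1/(l**2 + 14*l))
-77 + t(m(3), -4)*F(1) = -77 + (2*(-4))*(1/(1*(14 + 1))) = -77 - 8/15 = -1163/15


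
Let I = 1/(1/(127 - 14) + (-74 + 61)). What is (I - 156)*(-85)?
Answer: 19475285/1468 ≈ 13267.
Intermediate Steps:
I = -113/1468 (I = 1/(1/113 - 13) = 1/(-1468/113) = -113/1468 ≈ -0.076975)
(I - 156)*(-85) = (-113/1468 - 156)*(-85) = -229121/1468*(-85) = 19475285/1468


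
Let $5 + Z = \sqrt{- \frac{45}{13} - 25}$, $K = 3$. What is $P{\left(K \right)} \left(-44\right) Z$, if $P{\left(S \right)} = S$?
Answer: $660 - \frac{132 i \sqrt{4810}}{13} \approx 660.0 - 704.21 i$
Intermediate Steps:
$Z = -5 + \frac{i \sqrt{4810}}{13}$ ($Z = -5 + \sqrt{- \frac{45}{13} - 25} = -5 + \sqrt{- \frac{370}{13}} = -5 + \frac{i \sqrt{4810}}{13} \approx -5.0 + 5.3349 i$)
$P{\left(K \right)} \left(-44\right) Z = 3 \left(-44\right) \left(-5 + \frac{i \sqrt{4810}}{13}\right) = - 132 \left(-5 + \frac{i \sqrt{4810}}{13}\right) = 660 - \frac{132 i \sqrt{4810}}{13}$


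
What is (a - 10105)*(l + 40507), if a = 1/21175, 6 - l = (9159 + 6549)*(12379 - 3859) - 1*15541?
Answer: 28624524761401644/21175 ≈ 1.3518e+12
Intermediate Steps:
l = -133816613 (l = 6 - ((9159 + 6549)*(12379 - 3859) - 1*15541) = 6 - (15708*8520 - 15541) = 6 - (133832160 - 15541) = 6 - 1*133816619 = 6 - 133816619 = -133816613)
a = 1/21175 ≈ 4.7226e-5
(a - 10105)*(l + 40507) = (1/21175 - 10105)*(-133816613 + 40507) = -213973374/21175*(-133776106) = 28624524761401644/21175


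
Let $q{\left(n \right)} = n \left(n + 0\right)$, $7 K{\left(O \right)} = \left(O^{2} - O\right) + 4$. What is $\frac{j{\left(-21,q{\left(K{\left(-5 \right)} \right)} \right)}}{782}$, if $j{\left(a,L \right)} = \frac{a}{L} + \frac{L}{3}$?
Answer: $\frac{1185073}{132886824} \approx 0.0089179$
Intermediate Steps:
$K{\left(O \right)} = \frac{4}{7} - \frac{O}{7} + \frac{O^{2}}{7}$ ($K{\left(O \right)} = \frac{\left(O^{2} - O\right) + 4}{7} = \frac{4 + O^{2} - O}{7} = \frac{4}{7} - \frac{O}{7} + \frac{O^{2}}{7}$)
$q{\left(n \right)} = n^{2}$ ($q{\left(n \right)} = n n = n^{2}$)
$j{\left(a,L \right)} = \frac{L}{3} + \frac{a}{L}$ ($j{\left(a,L \right)} = \frac{a}{L} + L \frac{1}{3} = \frac{a}{L} + \frac{L}{3} = \frac{L}{3} + \frac{a}{L}$)
$\frac{j{\left(-21,q{\left(K{\left(-5 \right)} \right)} \right)}}{782} = \frac{\frac{\left(\frac{4}{7} - - \frac{5}{7} + \frac{\left(-5\right)^{2}}{7}\right)^{2}}{3} - \frac{21}{\left(\frac{4}{7} - - \frac{5}{7} + \frac{\left(-5\right)^{2}}{7}\right)^{2}}}{782} = \left(\frac{\left(\frac{4}{7} + \frac{5}{7} + \frac{1}{7} \cdot 25\right)^{2}}{3} - \frac{21}{\left(\frac{4}{7} + \frac{5}{7} + \frac{1}{7} \cdot 25\right)^{2}}\right) \frac{1}{782} = \left(\frac{\left(\frac{4}{7} + \frac{5}{7} + \frac{25}{7}\right)^{2}}{3} - \frac{21}{\left(\frac{4}{7} + \frac{5}{7} + \frac{25}{7}\right)^{2}}\right) \frac{1}{782} = \left(\frac{\left(\frac{34}{7}\right)^{2}}{3} - \frac{21}{\left(\frac{34}{7}\right)^{2}}\right) \frac{1}{782} = \left(\frac{1}{3} \cdot \frac{1156}{49} - \frac{21}{\frac{1156}{49}}\right) \frac{1}{782} = \left(\frac{1156}{147} - \frac{1029}{1156}\right) \frac{1}{782} = \frac{1185073}{169932} \cdot \frac{1}{782} = \frac{1185073}{132886824}$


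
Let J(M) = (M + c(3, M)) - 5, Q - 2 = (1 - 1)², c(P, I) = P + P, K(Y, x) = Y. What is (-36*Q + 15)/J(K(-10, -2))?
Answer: 19/3 ≈ 6.3333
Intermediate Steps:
c(P, I) = 2*P
Q = 2 (Q = 2 + (1 - 1)² = 2 + 0² = 2 + 0 = 2)
J(M) = 1 + M (J(M) = (M + 2*3) - 5 = (M + 6) - 5 = (6 + M) - 5 = 1 + M)
(-36*Q + 15)/J(K(-10, -2)) = (-36*2 + 15)/(1 - 10) = (-72 + 15)/(-9) = -57*(-⅑) = 19/3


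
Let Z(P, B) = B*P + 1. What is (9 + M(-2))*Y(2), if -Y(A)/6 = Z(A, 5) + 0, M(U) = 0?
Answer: -594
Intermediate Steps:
Z(P, B) = 1 + B*P
Y(A) = -6 - 30*A (Y(A) = -6*((1 + 5*A) + 0) = -6*(1 + 5*A) = -6 - 30*A)
(9 + M(-2))*Y(2) = (9 + 0)*(-6 - 30*2) = 9*(-6 - 60) = 9*(-66) = -594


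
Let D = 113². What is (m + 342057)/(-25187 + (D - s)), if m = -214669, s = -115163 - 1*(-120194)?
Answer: -127388/17449 ≈ -7.3006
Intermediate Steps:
s = 5031 (s = -115163 + 120194 = 5031)
D = 12769
(m + 342057)/(-25187 + (D - s)) = (-214669 + 342057)/(-25187 + (12769 - 1*5031)) = 127388/(-25187 + (12769 - 5031)) = 127388/(-25187 + 7738) = 127388/(-17449) = 127388*(-1/17449) = -127388/17449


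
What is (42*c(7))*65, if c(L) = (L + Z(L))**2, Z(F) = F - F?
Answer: 133770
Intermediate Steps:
Z(F) = 0
c(L) = L**2 (c(L) = (L + 0)**2 = L**2)
(42*c(7))*65 = (42*7**2)*65 = (42*49)*65 = 2058*65 = 133770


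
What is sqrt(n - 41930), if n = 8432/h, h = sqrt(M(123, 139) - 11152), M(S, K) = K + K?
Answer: sqrt(-1239491430170 - 22922392*I*sqrt(10874))/5437 ≈ 0.19744 - 204.77*I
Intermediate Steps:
M(S, K) = 2*K
h = I*sqrt(10874) (h = sqrt(2*139 - 11152) = sqrt(278 - 11152) = sqrt(-10874) = I*sqrt(10874) ≈ 104.28*I)
n = -4216*I*sqrt(10874)/5437 (n = 8432/((I*sqrt(10874))) = 8432*(-I*sqrt(10874)/10874) = -4216*I*sqrt(10874)/5437 ≈ -80.86*I)
sqrt(n - 41930) = sqrt(-4216*I*sqrt(10874)/5437 - 41930) = sqrt(-41930 - 4216*I*sqrt(10874)/5437)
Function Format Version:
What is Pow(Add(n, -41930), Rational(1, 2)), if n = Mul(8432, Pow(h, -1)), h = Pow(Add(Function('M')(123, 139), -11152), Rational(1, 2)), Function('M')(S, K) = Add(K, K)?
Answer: Mul(Rational(1, 5437), Pow(Add(-1239491430170, Mul(-22922392, I, Pow(10874, Rational(1, 2)))), Rational(1, 2))) ≈ Add(0.19744, Mul(-204.77, I))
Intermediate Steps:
Function('M')(S, K) = Mul(2, K)
h = Mul(I, Pow(10874, Rational(1, 2))) (h = Pow(Add(Mul(2, 139), -11152), Rational(1, 2)) = Pow(Add(278, -11152), Rational(1, 2)) = Pow(-10874, Rational(1, 2)) = Mul(I, Pow(10874, Rational(1, 2))) ≈ Mul(104.28, I))
n = Mul(Rational(-4216, 5437), I, Pow(10874, Rational(1, 2))) (n = Mul(8432, Pow(Mul(I, Pow(10874, Rational(1, 2))), -1)) = Mul(8432, Mul(Rational(-1, 10874), I, Pow(10874, Rational(1, 2)))) = Mul(Rational(-4216, 5437), I, Pow(10874, Rational(1, 2))) ≈ Mul(-80.860, I))
Pow(Add(n, -41930), Rational(1, 2)) = Pow(Add(Mul(Rational(-4216, 5437), I, Pow(10874, Rational(1, 2))), -41930), Rational(1, 2)) = Pow(Add(-41930, Mul(Rational(-4216, 5437), I, Pow(10874, Rational(1, 2)))), Rational(1, 2))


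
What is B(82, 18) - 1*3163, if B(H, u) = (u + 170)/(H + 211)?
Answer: -926571/293 ≈ -3162.4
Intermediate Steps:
B(H, u) = (170 + u)/(211 + H)
B(82, 18) - 1*3163 = (170 + 18)/(211 + 82) - 1*3163 = 188/293 - 3163 = -926571/293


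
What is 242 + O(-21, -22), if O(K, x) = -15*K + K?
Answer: 536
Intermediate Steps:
O(K, x) = -14*K
242 + O(-21, -22) = 242 - 14*(-21) = 242 + 294 = 536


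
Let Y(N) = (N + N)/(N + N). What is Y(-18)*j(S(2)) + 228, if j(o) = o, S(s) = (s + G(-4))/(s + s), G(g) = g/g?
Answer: 915/4 ≈ 228.75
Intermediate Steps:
G(g) = 1
S(s) = (1 + s)/(2*s) (S(s) = (s + 1)/(s + s) = (1 + s)/((2*s)) = (1 + s)*(1/(2*s)) = (1 + s)/(2*s))
Y(N) = 1 (Y(N) = (2*N)/((2*N)) = (2*N)*(1/(2*N)) = 1)
Y(-18)*j(S(2)) + 228 = 1*((½)*(1 + 2)/2) + 228 = 1*((½)*(½)*3) + 228 = 1*(¾) + 228 = ¾ + 228 = 915/4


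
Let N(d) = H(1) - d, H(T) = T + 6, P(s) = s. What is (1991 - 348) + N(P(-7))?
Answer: 1657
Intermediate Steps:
H(T) = 6 + T
N(d) = 7 - d (N(d) = (6 + 1) - d = 7 - d)
(1991 - 348) + N(P(-7)) = (1991 - 348) + (7 - 1*(-7)) = 1643 + (7 + 7) = 1643 + 14 = 1657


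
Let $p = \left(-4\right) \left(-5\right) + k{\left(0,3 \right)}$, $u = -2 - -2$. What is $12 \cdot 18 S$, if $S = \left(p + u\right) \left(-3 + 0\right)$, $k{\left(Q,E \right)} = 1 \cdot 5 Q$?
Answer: $-12960$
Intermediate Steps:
$u = 0$ ($u = -2 + 2 = 0$)
$k{\left(Q,E \right)} = 5 Q$
$p = 20$ ($p = \left(-4\right) \left(-5\right) + 5 \cdot 0 = 20 + 0 = 20$)
$S = -60$ ($S = \left(20 + 0\right) \left(-3 + 0\right) = 20 \left(-3\right) = -60$)
$12 \cdot 18 S = 12 \cdot 18 \left(-60\right) = 216 \left(-60\right) = -12960$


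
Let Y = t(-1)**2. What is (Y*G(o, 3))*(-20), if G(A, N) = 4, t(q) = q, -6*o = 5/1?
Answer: -80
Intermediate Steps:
o = -5/6 (o = -5/(6*1) = -5/6 ≈ -0.83333)
Y = 1 (Y = (-1)**2 = 1)
(Y*G(o, 3))*(-20) = (1*4)*(-20) = 4*(-20) = -80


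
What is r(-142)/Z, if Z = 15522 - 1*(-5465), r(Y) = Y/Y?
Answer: 1/20987 ≈ 4.7649e-5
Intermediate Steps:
r(Y) = 1
Z = 20987 (Z = 15522 + 5465 = 20987)
r(-142)/Z = 1/20987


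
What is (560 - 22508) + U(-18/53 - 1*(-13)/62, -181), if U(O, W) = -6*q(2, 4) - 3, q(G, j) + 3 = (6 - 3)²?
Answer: -21987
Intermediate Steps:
q(G, j) = 6 (q(G, j) = -3 + (6 - 3)² = -3 + 3² = -3 + 9 = 6)
U(O, W) = -39 (U(O, W) = -6*6 - 3 = -36 - 3 = -39)
(560 - 22508) + U(-18/53 - 1*(-13)/62, -181) = (560 - 22508) - 39 = -21948 - 39 = -21987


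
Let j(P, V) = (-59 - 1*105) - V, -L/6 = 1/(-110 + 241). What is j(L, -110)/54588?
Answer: -9/9098 ≈ -0.00098923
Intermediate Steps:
L = -6/131 (L = -6/(-110 + 241) = -6/131 ≈ -0.045802)
j(P, V) = -164 - V (j(P, V) = (-59 - 105) - V = -164 - V)
j(L, -110)/54588 = (-164 - 1*(-110))/54588 = (-164 + 110)*(1/54588) = -54*1/54588 = -9/9098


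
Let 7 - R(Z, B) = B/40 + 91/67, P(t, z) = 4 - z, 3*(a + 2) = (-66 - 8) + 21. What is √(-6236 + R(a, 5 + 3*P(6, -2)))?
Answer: I*√11188263670/1340 ≈ 78.936*I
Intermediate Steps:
a = -59/3 (a = -2 + ((-66 - 8) + 21)/3 = -2 + (-74 + 21)/3 = -2 + (⅓)*(-53) = -2 - 53/3 = -59/3 ≈ -19.667)
R(Z, B) = 378/67 - B/40 (R(Z, B) = 7 - (B/40 + 91/67) = 7 - (91/67 + B/40) = 7 + (-91/67 - B/40) = 378/67 - B/40)
√(-6236 + R(a, 5 + 3*P(6, -2))) = √(-6236 + (378/67 - (5 + 3*(4 - 1*(-2)))/40)) = √(-6236 + (378/67 - (5 + 3*(4 + 2))/40)) = √(-6236 + (378/67 - (5 + 3*6)/40)) = √(-6236 + (378/67 - (5 + 18)/40)) = √(-6236 + (378/67 - 1/40*23)) = √(-6236 + (378/67 - 23/40)) = √(-6236 + 13579/2680) = √(-16698901/2680) = I*√11188263670/1340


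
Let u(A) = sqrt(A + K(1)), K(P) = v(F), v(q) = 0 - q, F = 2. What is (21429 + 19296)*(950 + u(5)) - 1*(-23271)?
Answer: 38712021 + 40725*sqrt(3) ≈ 3.8783e+7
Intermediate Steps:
v(q) = -q
K(P) = -2 (K(P) = -1*2 = -2)
u(A) = sqrt(-2 + A) (u(A) = sqrt(A - 2) = sqrt(-2 + A))
(21429 + 19296)*(950 + u(5)) - 1*(-23271) = (21429 + 19296)*(950 + sqrt(-2 + 5)) - 1*(-23271) = 40725*(950 + sqrt(3)) + 23271 = (38688750 + 40725*sqrt(3)) + 23271 = 38712021 + 40725*sqrt(3)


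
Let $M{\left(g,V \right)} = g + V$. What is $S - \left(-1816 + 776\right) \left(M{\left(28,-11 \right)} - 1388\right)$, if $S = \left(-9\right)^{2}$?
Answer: $-1425759$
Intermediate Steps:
$S = 81$
$M{\left(g,V \right)} = V + g$
$S - \left(-1816 + 776\right) \left(M{\left(28,-11 \right)} - 1388\right) = 81 - \left(-1816 + 776\right) \left(\left(-11 + 28\right) - 1388\right) = 81 - - 1040 \left(17 - 1388\right) = 81 - \left(-1040\right) \left(-1371\right) = 81 - 1425840 = -1425759$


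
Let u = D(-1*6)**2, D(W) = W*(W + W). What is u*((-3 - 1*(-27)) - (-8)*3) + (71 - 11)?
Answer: 248892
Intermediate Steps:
D(W) = 2*W**2 (D(W) = W*(2*W) = 2*W**2)
u = 5184 (u = (2*(-1*6)**2)**2 = (2*(-6)**2)**2 = (2*36)**2 = 72**2 = 5184)
u*((-3 - 1*(-27)) - (-8)*3) + (71 - 11) = 5184*((-3 - 1*(-27)) - (-8)*3) + (71 - 11) = 5184*((-3 + 27) - 1*(-24)) + 60 = 5184*(24 + 24) + 60 = 5184*48 + 60 = 248832 + 60 = 248892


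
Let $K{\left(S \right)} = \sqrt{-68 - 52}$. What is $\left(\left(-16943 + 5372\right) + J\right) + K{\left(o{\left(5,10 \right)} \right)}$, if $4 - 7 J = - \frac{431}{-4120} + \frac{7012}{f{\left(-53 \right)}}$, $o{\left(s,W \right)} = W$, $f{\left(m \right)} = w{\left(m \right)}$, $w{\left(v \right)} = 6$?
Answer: $- \frac{1015519493}{86520} + 2 i \sqrt{30} \approx -11737.0 + 10.954 i$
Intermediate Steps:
$f{\left(m \right)} = 6$
$J = - \frac{14396573}{86520}$ ($J = \frac{4}{7} - \frac{- \frac{431}{-4120} + \frac{7012}{6}}{7} = \frac{4}{7} - \frac{\left(-431\right) \left(- \frac{1}{4120}\right) + 7012 \cdot \frac{1}{6}}{7} = \frac{4}{7} - \frac{\frac{431}{4120} + \frac{3506}{3}}{7} = \frac{4}{7} - \frac{14446013}{86520} = - \frac{14396573}{86520} \approx -166.4$)
$K{\left(S \right)} = 2 i \sqrt{30}$ ($K{\left(S \right)} = \sqrt{-120} = 2 i \sqrt{30}$)
$\left(\left(-16943 + 5372\right) + J\right) + K{\left(o{\left(5,10 \right)} \right)} = \left(\left(-16943 + 5372\right) - \frac{14396573}{86520}\right) + 2 i \sqrt{30} = \left(-11571 - \frac{14396573}{86520}\right) + 2 i \sqrt{30} = - \frac{1015519493}{86520} + 2 i \sqrt{30}$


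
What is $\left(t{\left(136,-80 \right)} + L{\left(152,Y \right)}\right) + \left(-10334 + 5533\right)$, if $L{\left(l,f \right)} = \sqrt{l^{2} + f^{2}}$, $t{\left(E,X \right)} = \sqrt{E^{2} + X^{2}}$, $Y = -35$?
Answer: $-4801 + \sqrt{24329} + 8 \sqrt{389} \approx -4487.2$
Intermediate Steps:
$L{\left(l,f \right)} = \sqrt{f^{2} + l^{2}}$
$\left(t{\left(136,-80 \right)} + L{\left(152,Y \right)}\right) + \left(-10334 + 5533\right) = \left(\sqrt{136^{2} + \left(-80\right)^{2}} + \sqrt{\left(-35\right)^{2} + 152^{2}}\right) + \left(-10334 + 5533\right) = \left(\sqrt{18496 + 6400} + \sqrt{1225 + 23104}\right) - 4801 = \left(\sqrt{24896} + \sqrt{24329}\right) - 4801 = \left(8 \sqrt{389} + \sqrt{24329}\right) - 4801 = \left(\sqrt{24329} + 8 \sqrt{389}\right) - 4801 = -4801 + \sqrt{24329} + 8 \sqrt{389}$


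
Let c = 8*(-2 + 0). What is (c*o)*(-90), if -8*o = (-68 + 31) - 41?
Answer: 14040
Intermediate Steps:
o = 39/4 (o = -((-68 + 31) - 41)/8 = -(-37 - 41)/8 = -⅛*(-78) = 39/4 ≈ 9.7500)
c = -16 (c = 8*(-2) = -16)
(c*o)*(-90) = -16*39/4*(-90) = -156*(-90) = 14040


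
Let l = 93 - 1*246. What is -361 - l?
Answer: -208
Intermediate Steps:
l = -153 (l = 93 - 246 = -153)
-361 - l = -361 - 1*(-153) = -361 + 153 = -208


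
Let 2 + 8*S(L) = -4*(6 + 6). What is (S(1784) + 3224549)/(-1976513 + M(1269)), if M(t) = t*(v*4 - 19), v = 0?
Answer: -12898171/8002496 ≈ -1.6118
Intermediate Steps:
S(L) = -25/4 (S(L) = -¼ + (-4*(6 + 6))/8 = -¼ + (-4*12)/8 = -¼ + (⅛)*(-48) = -¼ - 6 = -25/4)
M(t) = -19*t (M(t) = t*(0*4 - 19) = t*(0 - 19) = t*(-19) = -19*t)
(S(1784) + 3224549)/(-1976513 + M(1269)) = (-25/4 + 3224549)/(-1976513 - 19*1269) = 12898171/(4*(-1976513 - 24111)) = (12898171/4)/(-2000624) = (12898171/4)*(-1/2000624) = -12898171/8002496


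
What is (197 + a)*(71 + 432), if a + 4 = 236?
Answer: 215787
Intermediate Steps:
a = 232 (a = -4 + 236 = 232)
(197 + a)*(71 + 432) = (197 + 232)*(71 + 432) = 429*503 = 215787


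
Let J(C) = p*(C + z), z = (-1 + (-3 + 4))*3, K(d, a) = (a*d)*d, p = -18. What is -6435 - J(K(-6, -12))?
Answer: -14211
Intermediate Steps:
K(d, a) = a*d**2
z = 0 (z = (-1 + 1)*3 = 0*3 = 0)
J(C) = -18*C (J(C) = -18*(C + 0) = -18*C)
-6435 - J(K(-6, -12)) = -6435 - (-18)*(-12*(-6)**2) = -6435 - (-18)*(-12*36) = -6435 - (-18)*(-432) = -6435 - 1*7776 = -6435 - 7776 = -14211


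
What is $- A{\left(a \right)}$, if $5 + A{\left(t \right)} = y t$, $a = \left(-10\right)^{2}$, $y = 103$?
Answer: $-10295$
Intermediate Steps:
$a = 100$
$A{\left(t \right)} = -5 + 103 t$
$- A{\left(a \right)} = - (-5 + 103 \cdot 100) = - (-5 + 10300) = \left(-1\right) 10295 = -10295$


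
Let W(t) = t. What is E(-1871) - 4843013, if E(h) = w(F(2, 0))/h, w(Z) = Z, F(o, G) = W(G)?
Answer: -4843013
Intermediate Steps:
F(o, G) = G
E(h) = 0 (E(h) = 0/h = 0)
E(-1871) - 4843013 = 0 - 4843013 = -4843013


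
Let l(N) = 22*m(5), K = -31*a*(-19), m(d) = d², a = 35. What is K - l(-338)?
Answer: 20065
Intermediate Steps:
K = 20615 (K = -31*35*(-19) = -1085*(-19) = 20615)
l(N) = 550 (l(N) = 22*5² = 22*25 = 550)
K - l(-338) = 20615 - 1*550 = 20615 - 550 = 20065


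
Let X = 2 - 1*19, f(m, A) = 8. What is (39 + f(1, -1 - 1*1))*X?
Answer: -799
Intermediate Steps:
X = -17 (X = 2 - 19 = -17)
(39 + f(1, -1 - 1*1))*X = (39 + 8)*(-17) = 47*(-17) = -799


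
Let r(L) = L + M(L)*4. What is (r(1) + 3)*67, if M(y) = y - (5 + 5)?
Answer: -2144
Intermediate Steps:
M(y) = -10 + y (M(y) = y - 1*10 = y - 10 = -10 + y)
r(L) = -40 + 5*L (r(L) = L + (-10 + L)*4 = L + (-40 + 4*L) = -40 + 5*L)
(r(1) + 3)*67 = ((-40 + 5*1) + 3)*67 = ((-40 + 5) + 3)*67 = (-35 + 3)*67 = -32*67 = -2144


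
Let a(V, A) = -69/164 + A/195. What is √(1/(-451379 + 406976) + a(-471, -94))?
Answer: I*√83329414545/303810 ≈ 0.95016*I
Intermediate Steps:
a(V, A) = -69/164 + A/195 (a(V, A) = -69*1/164 + A*(1/195) = -69/164 + A/195)
√(1/(-451379 + 406976) + a(-471, -94)) = √(1/(-451379 + 406976) + (-69/164 + (1/195)*(-94))) = √(1/(-44403) + (-69/164 - 94/195)) = √(-1/44403 - 28871/31980) = √(-10422691/11544780) = I*√83329414545/303810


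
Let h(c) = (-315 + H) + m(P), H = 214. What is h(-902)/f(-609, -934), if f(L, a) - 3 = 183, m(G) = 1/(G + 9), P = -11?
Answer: -203/372 ≈ -0.54570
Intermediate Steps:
m(G) = 1/(9 + G)
f(L, a) = 186 (f(L, a) = 3 + 183 = 186)
h(c) = -203/2 (h(c) = (-315 + 214) + 1/(9 - 11) = -101 + 1/(-2) = -101 - ½ = -203/2)
h(-902)/f(-609, -934) = -203/2/186 = -203/2*1/186 = -203/372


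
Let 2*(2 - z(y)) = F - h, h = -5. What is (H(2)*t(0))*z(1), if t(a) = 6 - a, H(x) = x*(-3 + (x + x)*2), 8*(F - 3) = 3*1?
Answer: -525/4 ≈ -131.25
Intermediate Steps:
F = 27/8 (F = 3 + (3*1)/8 = 3 + (1/8)*3 = 3 + 3/8 = 27/8 ≈ 3.3750)
H(x) = x*(-3 + 4*x) (H(x) = x*(-3 + (2*x)*2) = x*(-3 + 4*x))
z(y) = -35/16 (z(y) = 2 - (27/8 - 1*(-5))/2 = 2 - (27/8 + 5)/2 = 2 - 1/2*67/8 = 2 - 67/16 = -35/16)
(H(2)*t(0))*z(1) = ((2*(-3 + 4*2))*(6 - 1*0))*(-35/16) = ((2*(-3 + 8))*(6 + 0))*(-35/16) = ((2*5)*6)*(-35/16) = (10*6)*(-35/16) = 60*(-35/16) = -525/4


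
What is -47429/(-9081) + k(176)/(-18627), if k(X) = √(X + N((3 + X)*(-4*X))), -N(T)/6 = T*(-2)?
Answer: 47429/9081 - 44*I*√781/18627 ≈ 5.2229 - 0.066014*I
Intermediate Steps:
N(T) = 12*T (N(T) = -6*T*(-2) = -(-12)*T = 12*T)
k(X) = √(X - 48*X*(3 + X)) (k(X) = √(X + 12*((3 + X)*(-4*X))) = √(X + 12*(-4*X*(3 + X))) = √(X - 48*X*(3 + X)))
-47429/(-9081) + k(176)/(-18627) = -47429/(-9081) + √(176*(-143 - 48*176))/(-18627) = -47429*(-1/9081) + √(176*(-143 - 8448))*(-1/18627) = 47429/9081 + √(176*(-8591))*(-1/18627) = 47429/9081 + √(-1512016)*(-1/18627) = 47429/9081 + (44*I*√781)*(-1/18627) = 47429/9081 - 44*I*√781/18627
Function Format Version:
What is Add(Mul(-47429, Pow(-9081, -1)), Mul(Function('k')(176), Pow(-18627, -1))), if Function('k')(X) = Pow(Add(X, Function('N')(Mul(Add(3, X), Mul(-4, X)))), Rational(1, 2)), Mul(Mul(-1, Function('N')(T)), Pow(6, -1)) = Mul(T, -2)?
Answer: Add(Rational(47429, 9081), Mul(Rational(-44, 18627), I, Pow(781, Rational(1, 2)))) ≈ Add(5.2229, Mul(-0.066014, I))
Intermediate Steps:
Function('N')(T) = Mul(12, T) (Function('N')(T) = Mul(-6, Mul(T, -2)) = Mul(-6, Mul(-2, T)) = Mul(12, T))
Function('k')(X) = Pow(Add(X, Mul(-48, X, Add(3, X))), Rational(1, 2)) (Function('k')(X) = Pow(Add(X, Mul(12, Mul(Add(3, X), Mul(-4, X)))), Rational(1, 2)) = Pow(Add(X, Mul(12, Mul(-4, X, Add(3, X)))), Rational(1, 2)) = Pow(Add(X, Mul(-48, X, Add(3, X))), Rational(1, 2)))
Add(Mul(-47429, Pow(-9081, -1)), Mul(Function('k')(176), Pow(-18627, -1))) = Add(Mul(-47429, Pow(-9081, -1)), Mul(Pow(Mul(176, Add(-143, Mul(-48, 176))), Rational(1, 2)), Pow(-18627, -1))) = Add(Mul(-47429, Rational(-1, 9081)), Mul(Pow(Mul(176, Add(-143, -8448)), Rational(1, 2)), Rational(-1, 18627))) = Add(Rational(47429, 9081), Mul(Pow(Mul(176, -8591), Rational(1, 2)), Rational(-1, 18627))) = Add(Rational(47429, 9081), Mul(Pow(-1512016, Rational(1, 2)), Rational(-1, 18627))) = Add(Rational(47429, 9081), Mul(Mul(44, I, Pow(781, Rational(1, 2))), Rational(-1, 18627))) = Add(Rational(47429, 9081), Mul(Rational(-44, 18627), I, Pow(781, Rational(1, 2))))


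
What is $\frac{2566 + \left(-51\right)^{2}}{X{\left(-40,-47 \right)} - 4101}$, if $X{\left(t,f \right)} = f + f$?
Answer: $- \frac{5167}{4195} \approx -1.2317$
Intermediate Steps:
$X{\left(t,f \right)} = 2 f$
$\frac{2566 + \left(-51\right)^{2}}{X{\left(-40,-47 \right)} - 4101} = \frac{2566 + \left(-51\right)^{2}}{2 \left(-47\right) - 4101} = \frac{2566 + 2601}{-94 - 4101} = \frac{5167}{-4195} = 5167 \left(- \frac{1}{4195}\right) = - \frac{5167}{4195}$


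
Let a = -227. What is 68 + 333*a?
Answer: -75523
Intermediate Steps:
68 + 333*a = 68 + 333*(-227) = 68 - 75591 = -75523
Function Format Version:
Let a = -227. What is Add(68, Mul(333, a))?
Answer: -75523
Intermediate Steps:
Add(68, Mul(333, a)) = Add(68, Mul(333, -227)) = Add(68, -75591) = -75523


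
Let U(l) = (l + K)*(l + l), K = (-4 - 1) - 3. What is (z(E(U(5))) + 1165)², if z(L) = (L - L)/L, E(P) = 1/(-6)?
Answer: 1357225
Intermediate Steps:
K = -8 (K = -5 - 3 = -8)
U(l) = 2*l*(-8 + l) (U(l) = (l - 8)*(l + l) = (-8 + l)*(2*l) = 2*l*(-8 + l))
E(P) = -⅙
z(L) = 0 (z(L) = 0/L = 0)
(z(E(U(5))) + 1165)² = (0 + 1165)² = 1165² = 1357225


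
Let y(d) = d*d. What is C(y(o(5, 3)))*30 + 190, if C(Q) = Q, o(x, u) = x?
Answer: 940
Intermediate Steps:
y(d) = d²
C(y(o(5, 3)))*30 + 190 = 5²*30 + 190 = 25*30 + 190 = 750 + 190 = 940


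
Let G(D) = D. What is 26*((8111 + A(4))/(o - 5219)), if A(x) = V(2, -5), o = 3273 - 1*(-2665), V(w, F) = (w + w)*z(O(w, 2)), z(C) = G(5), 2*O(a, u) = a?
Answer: 211406/719 ≈ 294.03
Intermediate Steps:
O(a, u) = a/2
z(C) = 5
V(w, F) = 10*w (V(w, F) = (w + w)*5 = (2*w)*5 = 10*w)
o = 5938 (o = 3273 + 2665 = 5938)
A(x) = 20 (A(x) = 10*2 = 20)
26*((8111 + A(4))/(o - 5219)) = 26*((8111 + 20)/(5938 - 5219)) = 26*(8131/719) = 211406/719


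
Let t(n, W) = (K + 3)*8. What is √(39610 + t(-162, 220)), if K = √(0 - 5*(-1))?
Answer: √(39634 + 8*√5) ≈ 199.13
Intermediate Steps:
K = √5 (K = √(0 + 5) = √5 ≈ 2.2361)
t(n, W) = 24 + 8*√5 (t(n, W) = (√5 + 3)*8 = (3 + √5)*8 = 24 + 8*√5)
√(39610 + t(-162, 220)) = √(39610 + (24 + 8*√5)) = √(39634 + 8*√5)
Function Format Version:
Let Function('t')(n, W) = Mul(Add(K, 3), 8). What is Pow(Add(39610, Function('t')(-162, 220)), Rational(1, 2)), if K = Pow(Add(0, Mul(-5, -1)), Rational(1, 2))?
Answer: Pow(Add(39634, Mul(8, Pow(5, Rational(1, 2)))), Rational(1, 2)) ≈ 199.13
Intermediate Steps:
K = Pow(5, Rational(1, 2)) (K = Pow(Add(0, 5), Rational(1, 2)) = Pow(5, Rational(1, 2)) ≈ 2.2361)
Function('t')(n, W) = Add(24, Mul(8, Pow(5, Rational(1, 2)))) (Function('t')(n, W) = Mul(Add(Pow(5, Rational(1, 2)), 3), 8) = Mul(Add(3, Pow(5, Rational(1, 2))), 8) = Add(24, Mul(8, Pow(5, Rational(1, 2)))))
Pow(Add(39610, Function('t')(-162, 220)), Rational(1, 2)) = Pow(Add(39610, Add(24, Mul(8, Pow(5, Rational(1, 2))))), Rational(1, 2)) = Pow(Add(39634, Mul(8, Pow(5, Rational(1, 2)))), Rational(1, 2))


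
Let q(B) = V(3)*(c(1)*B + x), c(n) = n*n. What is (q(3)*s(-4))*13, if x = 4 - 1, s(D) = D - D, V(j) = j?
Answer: 0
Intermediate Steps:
s(D) = 0
c(n) = n**2
x = 3
q(B) = 9 + 3*B (q(B) = 3*(1**2*B + 3) = 3*(1*B + 3) = 3*(B + 3) = 3*(3 + B) = 9 + 3*B)
(q(3)*s(-4))*13 = ((9 + 3*3)*0)*13 = ((9 + 9)*0)*13 = (18*0)*13 = 0*13 = 0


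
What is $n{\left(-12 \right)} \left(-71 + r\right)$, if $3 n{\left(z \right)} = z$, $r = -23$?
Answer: $376$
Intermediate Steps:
$n{\left(z \right)} = \frac{z}{3}$
$n{\left(-12 \right)} \left(-71 + r\right) = \frac{1}{3} \left(-12\right) \left(-71 - 23\right) = \left(-4\right) \left(-94\right) = 376$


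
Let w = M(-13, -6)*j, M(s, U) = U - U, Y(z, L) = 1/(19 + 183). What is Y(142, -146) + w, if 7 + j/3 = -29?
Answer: 1/202 ≈ 0.0049505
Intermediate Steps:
Y(z, L) = 1/202
j = -108 (j = -21 + 3*(-29) = -21 - 87 = -108)
M(s, U) = 0
w = 0 (w = 0*(-108) = 0)
Y(142, -146) + w = 1/202 + 0 = 1/202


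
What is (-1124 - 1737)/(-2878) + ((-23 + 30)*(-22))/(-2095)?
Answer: 6437007/6029410 ≈ 1.0676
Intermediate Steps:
(-1124 - 1737)/(-2878) + ((-23 + 30)*(-22))/(-2095) = -2861*(-1/2878) + (7*(-22))*(-1/2095) = 2861/2878 - 154*(-1/2095) = 2861/2878 + 154/2095 = 6437007/6029410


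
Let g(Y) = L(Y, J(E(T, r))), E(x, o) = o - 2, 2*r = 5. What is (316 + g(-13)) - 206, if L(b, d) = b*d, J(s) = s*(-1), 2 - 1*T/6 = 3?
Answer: 233/2 ≈ 116.50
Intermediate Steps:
r = 5/2 (r = (½)*5 = 5/2 ≈ 2.5000)
T = -6 (T = 12 - 6*3 = 12 - 18 = -6)
E(x, o) = -2 + o
J(s) = -s
g(Y) = -Y/2 (g(Y) = Y*(-(-2 + 5/2)) = Y*(-1*½) = Y*(-½) = -Y/2)
(316 + g(-13)) - 206 = (316 - ½*(-13)) - 206 = (316 + 13/2) - 206 = 645/2 - 206 = 233/2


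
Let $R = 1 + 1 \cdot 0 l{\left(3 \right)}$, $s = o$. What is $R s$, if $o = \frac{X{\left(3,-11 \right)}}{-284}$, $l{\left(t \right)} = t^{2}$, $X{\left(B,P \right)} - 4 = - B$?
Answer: $- \frac{1}{284} \approx -0.0035211$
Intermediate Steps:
$X{\left(B,P \right)} = 4 - B$
$o = - \frac{1}{284}$ ($o = \frac{4 - 3}{-284} = \left(4 - 3\right) \left(- \frac{1}{284}\right) = 1 \left(- \frac{1}{284}\right) = - \frac{1}{284} \approx -0.0035211$)
$s = - \frac{1}{284} \approx -0.0035211$
$R = 1$ ($R = 1 + 1 \cdot 0 \cdot 3^{2} = 1 + 1 \cdot 0 \cdot 9 = 1 + 1 \cdot 0 = 1 + 0 = 1$)
$R s = 1 \left(- \frac{1}{284}\right) = - \frac{1}{284}$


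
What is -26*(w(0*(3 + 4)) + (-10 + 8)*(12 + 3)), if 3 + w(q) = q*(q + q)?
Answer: 858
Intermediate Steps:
w(q) = -3 + 2*q**2 (w(q) = -3 + q*(q + q) = -3 + q*(2*q) = -3 + 2*q**2)
-26*(w(0*(3 + 4)) + (-10 + 8)*(12 + 3)) = -26*((-3 + 2*(0*(3 + 4))**2) + (-10 + 8)*(12 + 3)) = -26*((-3 + 2*(0*7)**2) - 2*15) = -26*((-3 + 2*0**2) - 30) = -26*((-3 + 2*0) - 30) = -26*((-3 + 0) - 30) = -26*(-3 - 30) = -26*(-33) = 858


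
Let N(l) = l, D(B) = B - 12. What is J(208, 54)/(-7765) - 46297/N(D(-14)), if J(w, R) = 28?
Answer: 359495477/201890 ≈ 1780.7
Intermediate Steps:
D(B) = -12 + B
J(208, 54)/(-7765) - 46297/N(D(-14)) = 28/(-7765) - 46297/(-12 - 14) = 28*(-1/7765) - 46297/(-26) = -28/7765 - 46297*(-1/26) = -28/7765 + 46297/26 = 359495477/201890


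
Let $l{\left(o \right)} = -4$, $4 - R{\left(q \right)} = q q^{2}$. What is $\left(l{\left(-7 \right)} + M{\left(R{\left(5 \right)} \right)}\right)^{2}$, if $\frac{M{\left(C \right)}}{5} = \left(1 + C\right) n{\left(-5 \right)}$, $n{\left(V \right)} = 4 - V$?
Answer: $29203216$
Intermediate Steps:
$R{\left(q \right)} = 4 - q^{3}$ ($R{\left(q \right)} = 4 - q q^{2} = 4 - q^{3}$)
$M{\left(C \right)} = 45 + 45 C$ ($M{\left(C \right)} = 5 \left(1 + C\right) \left(4 - -5\right) = 5 \left(1 + C\right) \left(4 + 5\right) = 5 \left(1 + C\right) 9 = 5 \left(9 + 9 C\right) = 45 + 45 C$)
$\left(l{\left(-7 \right)} + M{\left(R{\left(5 \right)} \right)}\right)^{2} = \left(-4 + \left(45 + 45 \left(4 - 5^{3}\right)\right)\right)^{2} = \left(-4 + \left(45 + 45 \left(4 - 125\right)\right)\right)^{2} = \left(-4 + \left(45 + 45 \left(-121\right)\right)\right)^{2} = \left(-4 + \left(45 - 5445\right)\right)^{2} = \left(-4 - 5400\right)^{2} = \left(-5404\right)^{2} = 29203216$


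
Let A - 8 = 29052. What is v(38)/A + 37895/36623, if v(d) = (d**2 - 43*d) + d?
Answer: 5168217/5020115 ≈ 1.0295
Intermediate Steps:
A = 29060 (A = 8 + 29052 = 29060)
v(d) = d**2 - 42*d
v(38)/A + 37895/36623 = (38*(-42 + 38))/29060 + 37895/36623 = (38*(-4))*(1/29060) + 37895*(1/36623) = -152*1/29060 + 715/691 = -38/7265 + 715/691 = 5168217/5020115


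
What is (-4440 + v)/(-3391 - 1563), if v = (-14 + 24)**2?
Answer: 2170/2477 ≈ 0.87606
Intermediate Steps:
v = 100 (v = 10**2 = 100)
(-4440 + v)/(-3391 - 1563) = (-4440 + 100)/(-3391 - 1563) = -4340/(-4954) = -4340*(-1/4954) = 2170/2477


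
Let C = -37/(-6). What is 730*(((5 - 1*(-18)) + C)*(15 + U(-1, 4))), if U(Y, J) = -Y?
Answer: 1022000/3 ≈ 3.4067e+5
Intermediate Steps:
C = 37/6 (C = -37*(-⅙) = 37/6 ≈ 6.1667)
730*(((5 - 1*(-18)) + C)*(15 + U(-1, 4))) = 730*(((5 - 1*(-18)) + 37/6)*(15 - 1*(-1))) = 730*(((5 + 18) + 37/6)*(15 + 1)) = 730*((23 + 37/6)*16) = 730*((175/6)*16) = 730*(1400/3) = 1022000/3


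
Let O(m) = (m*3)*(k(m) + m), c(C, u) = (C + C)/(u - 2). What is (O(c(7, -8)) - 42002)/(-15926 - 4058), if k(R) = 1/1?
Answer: 131251/62450 ≈ 2.1017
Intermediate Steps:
k(R) = 1
c(C, u) = 2*C/(-2 + u) (c(C, u) = (2*C)/(-2 + u) = 2*C/(-2 + u))
O(m) = 3*m*(1 + m) (O(m) = (m*3)*(1 + m) = (3*m)*(1 + m) = 3*m*(1 + m))
(O(c(7, -8)) - 42002)/(-15926 - 4058) = (3*(2*7/(-2 - 8))*(1 + 2*7/(-2 - 8)) - 42002)/(-15926 - 4058) = (3*(2*7/(-10))*(1 + 2*7/(-10)) - 42002)/(-19984) = (3*(2*7*(-1/10))*(1 + 2*7*(-1/10)) - 42002)*(-1/19984) = (3*(-7/5)*(1 - 7/5) - 42002)*(-1/19984) = (3*(-7/5)*(-2/5) - 42002)*(-1/19984) = (42/25 - 42002)*(-1/19984) = -1050008/25*(-1/19984) = 131251/62450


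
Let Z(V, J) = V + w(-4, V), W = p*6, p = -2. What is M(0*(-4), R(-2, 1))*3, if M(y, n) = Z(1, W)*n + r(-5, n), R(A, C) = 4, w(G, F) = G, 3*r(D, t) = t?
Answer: -32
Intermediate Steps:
r(D, t) = t/3
W = -12 (W = -2*6 = -12)
Z(V, J) = -4 + V (Z(V, J) = V - 4 = -4 + V)
M(y, n) = -8*n/3 (M(y, n) = (-4 + 1)*n + n/3 = -3*n + n/3 = -8*n/3)
M(0*(-4), R(-2, 1))*3 = -8/3*4*3 = -32/3*3 = -32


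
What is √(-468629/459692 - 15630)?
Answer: I*√825773997731647/229846 ≈ 125.02*I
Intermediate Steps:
√(-468629/459692 - 15630) = √(-7185454589/459692) = I*√825773997731647/229846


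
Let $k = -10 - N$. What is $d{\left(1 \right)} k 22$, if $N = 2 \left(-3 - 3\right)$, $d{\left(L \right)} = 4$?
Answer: $176$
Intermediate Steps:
$N = -12$ ($N = 2 \left(-6\right) = -12$)
$k = 2$ ($k = -10 - -12 = -10 + 12 = 2$)
$d{\left(1 \right)} k 22 = 4 \cdot 2 \cdot 22 = 8 \cdot 22 = 176$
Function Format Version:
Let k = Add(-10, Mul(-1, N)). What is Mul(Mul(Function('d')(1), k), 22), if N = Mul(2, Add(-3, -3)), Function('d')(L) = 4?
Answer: 176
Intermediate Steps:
N = -12 (N = Mul(2, -6) = -12)
k = 2 (k = Add(-10, Mul(-1, -12)) = Add(-10, 12) = 2)
Mul(Mul(Function('d')(1), k), 22) = Mul(Mul(4, 2), 22) = Mul(8, 22) = 176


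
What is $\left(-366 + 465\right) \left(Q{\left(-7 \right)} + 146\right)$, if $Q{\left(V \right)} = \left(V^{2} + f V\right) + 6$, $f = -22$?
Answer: $35145$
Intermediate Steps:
$Q{\left(V \right)} = 6 + V^{2} - 22 V$ ($Q{\left(V \right)} = \left(V^{2} - 22 V\right) + 6 = 6 + V^{2} - 22 V$)
$\left(-366 + 465\right) \left(Q{\left(-7 \right)} + 146\right) = \left(-366 + 465\right) \left(\left(6 + \left(-7\right)^{2} - -154\right) + 146\right) = 99 \left(\left(6 + 49 + 154\right) + 146\right) = 99 \left(209 + 146\right) = 99 \cdot 355 = 35145$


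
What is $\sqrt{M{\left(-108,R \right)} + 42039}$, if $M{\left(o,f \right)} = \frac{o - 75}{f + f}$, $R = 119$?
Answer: $\frac{\sqrt{2381213562}}{238} \approx 205.03$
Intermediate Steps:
$M{\left(o,f \right)} = \frac{-75 + o}{2 f}$
$\sqrt{M{\left(-108,R \right)} + 42039} = \sqrt{\frac{-75 - 108}{2 \cdot 119} + 42039} = \sqrt{\frac{1}{2} \cdot \frac{1}{119} \left(-183\right) + 42039} = \sqrt{- \frac{183}{238} + 42039} = \sqrt{\frac{10005099}{238}} = \frac{\sqrt{2381213562}}{238}$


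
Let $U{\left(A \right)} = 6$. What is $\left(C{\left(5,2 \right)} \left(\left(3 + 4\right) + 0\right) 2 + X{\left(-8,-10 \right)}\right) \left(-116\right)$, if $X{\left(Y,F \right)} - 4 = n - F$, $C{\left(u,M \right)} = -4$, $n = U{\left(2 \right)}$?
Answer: $4176$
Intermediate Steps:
$n = 6$
$X{\left(Y,F \right)} = 10 - F$ ($X{\left(Y,F \right)} = 4 - \left(-6 + F\right) = 10 - F$)
$\left(C{\left(5,2 \right)} \left(\left(3 + 4\right) + 0\right) 2 + X{\left(-8,-10 \right)}\right) \left(-116\right) = \left(- 4 \left(\left(3 + 4\right) + 0\right) 2 + \left(10 - -10\right)\right) \left(-116\right) = \left(- 4 \left(7 + 0\right) 2 + \left(10 + 10\right)\right) \left(-116\right) = \left(\left(-4\right) 7 \cdot 2 + 20\right) \left(-116\right) = \left(\left(-28\right) 2 + 20\right) \left(-116\right) = \left(-56 + 20\right) \left(-116\right) = \left(-36\right) \left(-116\right) = 4176$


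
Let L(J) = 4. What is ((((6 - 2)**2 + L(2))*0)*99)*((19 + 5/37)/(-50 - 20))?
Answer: 0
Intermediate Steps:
((((6 - 2)**2 + L(2))*0)*99)*((19 + 5/37)/(-50 - 20)) = ((((6 - 2)**2 + 4)*0)*99)*((19 + 5/37)/(-50 - 20)) = (((4**2 + 4)*0)*99)*((19 + 5*(1/37))/(-70)) = (((16 + 4)*0)*99)*((19 + 5/37)*(-1/70)) = ((20*0)*99)*((708/37)*(-1/70)) = (0*99)*(-354/1295) = 0*(-354/1295) = 0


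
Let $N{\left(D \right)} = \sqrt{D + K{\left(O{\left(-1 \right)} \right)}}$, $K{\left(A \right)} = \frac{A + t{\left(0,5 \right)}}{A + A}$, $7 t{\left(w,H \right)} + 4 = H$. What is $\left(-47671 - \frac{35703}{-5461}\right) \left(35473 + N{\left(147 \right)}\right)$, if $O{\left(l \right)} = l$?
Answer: $- \frac{9233466812044}{5461} - \frac{520591256 \sqrt{1806}}{38227} \approx -1.6914 \cdot 10^{9}$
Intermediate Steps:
$t{\left(w,H \right)} = - \frac{4}{7} + \frac{H}{7}$
$K{\left(A \right)} = \frac{\frac{1}{7} + A}{2 A}$ ($K{\left(A \right)} = \frac{A + \left(- \frac{4}{7} + \frac{1}{7} \cdot 5\right)}{A + A} = \frac{A + \left(- \frac{4}{7} + \frac{5}{7}\right)}{2 A} = \left(A + \frac{1}{7}\right) \frac{1}{2 A} = \left(\frac{1}{7} + A\right) \frac{1}{2 A} = \frac{\frac{1}{7} + A}{2 A}$)
$N{\left(D \right)} = \sqrt{\frac{3}{7} + D}$ ($N{\left(D \right)} = \sqrt{D + \frac{1 + 7 \left(-1\right)}{14 \left(-1\right)}} = \sqrt{D + \frac{1}{14} \left(-1\right) \left(1 - 7\right)} = \sqrt{D + \frac{1}{14} \left(-1\right) \left(-6\right)} = \sqrt{D + \frac{3}{7}} = \sqrt{\frac{3}{7} + D}$)
$\left(-47671 - \frac{35703}{-5461}\right) \left(35473 + N{\left(147 \right)}\right) = \left(-47671 - \frac{35703}{-5461}\right) \left(35473 + \frac{\sqrt{21 + 49 \cdot 147}}{7}\right) = \left(-47671 - - \frac{35703}{5461}\right) \left(35473 + \frac{\sqrt{21 + 7203}}{7}\right) = \left(-47671 + \frac{35703}{5461}\right) \left(35473 + \frac{\sqrt{7224}}{7}\right) = - \frac{260295628 \left(35473 + \frac{2 \sqrt{1806}}{7}\right)}{5461} = - \frac{9233466812044}{5461} - \frac{520591256 \sqrt{1806}}{38227}$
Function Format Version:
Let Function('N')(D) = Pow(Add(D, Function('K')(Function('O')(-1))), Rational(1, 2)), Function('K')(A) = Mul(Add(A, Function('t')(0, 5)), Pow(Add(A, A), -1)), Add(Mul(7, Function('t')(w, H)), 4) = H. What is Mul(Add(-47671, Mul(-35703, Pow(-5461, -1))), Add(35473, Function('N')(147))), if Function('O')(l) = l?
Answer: Add(Rational(-9233466812044, 5461), Mul(Rational(-520591256, 38227), Pow(1806, Rational(1, 2)))) ≈ -1.6914e+9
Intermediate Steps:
Function('t')(w, H) = Add(Rational(-4, 7), Mul(Rational(1, 7), H))
Function('K')(A) = Mul(Rational(1, 2), Pow(A, -1), Add(Rational(1, 7), A)) (Function('K')(A) = Mul(Add(A, Add(Rational(-4, 7), Mul(Rational(1, 7), 5))), Pow(Add(A, A), -1)) = Mul(Add(A, Add(Rational(-4, 7), Rational(5, 7))), Pow(Mul(2, A), -1)) = Mul(Add(A, Rational(1, 7)), Mul(Rational(1, 2), Pow(A, -1))) = Mul(Add(Rational(1, 7), A), Mul(Rational(1, 2), Pow(A, -1))) = Mul(Rational(1, 2), Pow(A, -1), Add(Rational(1, 7), A)))
Function('N')(D) = Pow(Add(Rational(3, 7), D), Rational(1, 2)) (Function('N')(D) = Pow(Add(D, Mul(Rational(1, 14), Pow(-1, -1), Add(1, Mul(7, -1)))), Rational(1, 2)) = Pow(Add(D, Mul(Rational(1, 14), -1, Add(1, -7))), Rational(1, 2)) = Pow(Add(D, Mul(Rational(1, 14), -1, -6)), Rational(1, 2)) = Pow(Add(D, Rational(3, 7)), Rational(1, 2)) = Pow(Add(Rational(3, 7), D), Rational(1, 2)))
Mul(Add(-47671, Mul(-35703, Pow(-5461, -1))), Add(35473, Function('N')(147))) = Mul(Add(-47671, Mul(-35703, Pow(-5461, -1))), Add(35473, Mul(Rational(1, 7), Pow(Add(21, Mul(49, 147)), Rational(1, 2))))) = Mul(Add(-47671, Mul(-35703, Rational(-1, 5461))), Add(35473, Mul(Rational(1, 7), Pow(Add(21, 7203), Rational(1, 2))))) = Mul(Add(-47671, Rational(35703, 5461)), Add(35473, Mul(Rational(1, 7), Pow(7224, Rational(1, 2))))) = Mul(Rational(-260295628, 5461), Add(35473, Mul(Rational(1, 7), Mul(2, Pow(1806, Rational(1, 2)))))) = Mul(Rational(-260295628, 5461), Add(35473, Mul(Rational(2, 7), Pow(1806, Rational(1, 2))))) = Add(Rational(-9233466812044, 5461), Mul(Rational(-520591256, 38227), Pow(1806, Rational(1, 2))))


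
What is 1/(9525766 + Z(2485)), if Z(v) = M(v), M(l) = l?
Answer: 1/9528251 ≈ 1.0495e-7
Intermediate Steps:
Z(v) = v
1/(9525766 + Z(2485)) = 1/(9525766 + 2485) = 1/9528251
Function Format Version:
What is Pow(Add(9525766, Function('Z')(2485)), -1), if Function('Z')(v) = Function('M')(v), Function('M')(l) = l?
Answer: Rational(1, 9528251) ≈ 1.0495e-7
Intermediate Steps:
Function('Z')(v) = v
Pow(Add(9525766, Function('Z')(2485)), -1) = Pow(Add(9525766, 2485), -1) = Pow(9528251, -1) = Rational(1, 9528251)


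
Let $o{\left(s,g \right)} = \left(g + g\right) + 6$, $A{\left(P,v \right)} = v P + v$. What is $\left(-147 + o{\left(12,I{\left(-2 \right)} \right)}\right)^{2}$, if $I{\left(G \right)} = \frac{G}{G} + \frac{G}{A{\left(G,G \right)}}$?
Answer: $19881$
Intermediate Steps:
$A{\left(P,v \right)} = v + P v$ ($A{\left(P,v \right)} = P v + v = v + P v$)
$I{\left(G \right)} = 1 + \frac{1}{1 + G}$ ($I{\left(G \right)} = \frac{G}{G} + \frac{G}{G \left(1 + G\right)} = 1 + G \frac{1}{G \left(1 + G\right)} = 1 + \frac{1}{1 + G}$)
$o{\left(s,g \right)} = 6 + 2 g$ ($o{\left(s,g \right)} = 2 g + 6 = 6 + 2 g$)
$\left(-147 + o{\left(12,I{\left(-2 \right)} \right)}\right)^{2} = \left(-147 + \left(6 + 2 \frac{2 - 2}{1 - 2}\right)\right)^{2} = \left(-147 + \left(6 + 2 \frac{1}{-1} \cdot 0\right)\right)^{2} = \left(-147 + \left(6 + 2 \left(\left(-1\right) 0\right)\right)\right)^{2} = \left(-147 + \left(6 + 2 \cdot 0\right)\right)^{2} = \left(-147 + \left(6 + 0\right)\right)^{2} = \left(-147 + 6\right)^{2} = \left(-141\right)^{2} = 19881$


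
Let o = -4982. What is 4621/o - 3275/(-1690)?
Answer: 425328/420979 ≈ 1.0103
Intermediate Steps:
4621/o - 3275/(-1690) = 4621/(-4982) - 3275/(-1690) = 4621*(-1/4982) - 3275*(-1/1690) = -4621/4982 + 655/338 = 425328/420979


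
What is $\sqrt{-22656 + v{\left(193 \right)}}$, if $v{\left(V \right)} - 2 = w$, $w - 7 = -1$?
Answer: $2 i \sqrt{5662} \approx 150.49 i$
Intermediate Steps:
$w = 6$ ($w = 7 - 1 = 6$)
$v{\left(V \right)} = 8$ ($v{\left(V \right)} = 2 + 6 = 8$)
$\sqrt{-22656 + v{\left(193 \right)}} = \sqrt{-22656 + 8} = \sqrt{-22648} = 2 i \sqrt{5662}$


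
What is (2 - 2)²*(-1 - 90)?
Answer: 0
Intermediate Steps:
(2 - 2)²*(-1 - 90) = 0²*(-91) = 0*(-91) = 0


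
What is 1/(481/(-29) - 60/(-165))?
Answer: -319/5175 ≈ -0.061643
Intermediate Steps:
1/(481/(-29) - 60/(-165)) = 1/(481*(-1/29) - 60*(-1/165)) = 1/(-481/29 + 4/11) = 1/(-5175/319) = -319/5175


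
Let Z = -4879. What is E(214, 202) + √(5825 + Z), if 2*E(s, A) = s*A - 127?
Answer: 43101/2 + √946 ≈ 21581.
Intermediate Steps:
E(s, A) = -127/2 + A*s/2 (E(s, A) = (s*A - 127)/2 = (A*s - 127)/2 = (-127 + A*s)/2 = -127/2 + A*s/2)
E(214, 202) + √(5825 + Z) = (-127/2 + (½)*202*214) + √(5825 - 4879) = (-127/2 + 21614) + √946 = 43101/2 + √946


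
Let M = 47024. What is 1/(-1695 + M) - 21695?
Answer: -983412654/45329 ≈ -21695.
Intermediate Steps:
1/(-1695 + M) - 21695 = 1/(-1695 + 47024) - 21695 = 1/45329 - 21695 = -983412654/45329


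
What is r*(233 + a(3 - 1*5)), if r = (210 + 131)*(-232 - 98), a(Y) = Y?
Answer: -25994430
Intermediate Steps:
r = -112530 (r = 341*(-330) = -112530)
r*(233 + a(3 - 1*5)) = -112530*(233 + (3 - 1*5)) = -112530*(233 + (3 - 5)) = -112530*(233 - 2) = -112530*231 = -25994430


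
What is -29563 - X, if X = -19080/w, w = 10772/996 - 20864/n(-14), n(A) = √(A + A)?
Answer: (-76791902784*√7 + 524035673*I)/(-18851*I + 2597568*√7) ≈ -29563.0 - 4.839*I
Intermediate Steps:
n(A) = √2*√A (n(A) = √(2*A) = √2*√A)
w = 2693/249 + 10432*I*√7/7 (w = 10772/996 - 20864*(-I*√7/14) = 10772*(1/996) - 20864*(-I*√7/14) = 2693/249 - 20864*(-I*√7/14) = 2693/249 - (-10432)*I*√7/7 = 2693/249 + 10432*I*√7/7 ≈ 10.815 + 3942.9*I)
X = -19080/(2693/249 + 10432*I*√7/7) ≈ -0.013273 + 4.839*I
-29563 - X = -29563 - (-89559592920/6747410280367 + 12340837762560*I*√7/6747410280367) = -29563 + (89559592920/6747410280367 - 12340837762560*I*√7/6747410280367) = -199473600558896701/6747410280367 - 12340837762560*I*√7/6747410280367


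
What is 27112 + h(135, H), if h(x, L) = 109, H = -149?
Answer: 27221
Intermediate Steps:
27112 + h(135, H) = 27112 + 109 = 27221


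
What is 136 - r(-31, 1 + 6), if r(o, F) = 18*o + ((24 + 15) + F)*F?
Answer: 372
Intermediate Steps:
r(o, F) = 18*o + F*(39 + F) (r(o, F) = 18*o + (39 + F)*F = 18*o + F*(39 + F))
136 - r(-31, 1 + 6) = 136 - ((1 + 6)² + 18*(-31) + 39*(1 + 6)) = 136 - (7² - 558 + 39*7) = 136 - (49 - 558 + 273) = 136 - 1*(-236) = 136 + 236 = 372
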